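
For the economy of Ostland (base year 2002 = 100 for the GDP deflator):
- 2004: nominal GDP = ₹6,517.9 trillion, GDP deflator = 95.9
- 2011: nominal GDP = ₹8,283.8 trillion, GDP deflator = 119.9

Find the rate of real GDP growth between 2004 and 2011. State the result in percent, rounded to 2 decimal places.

1.65%

Real GDP 2004 = 6517.9 / 0.959 = 6796.56.
Real GDP 2011 = 8283.8 / 1.199 = 6908.92.
Real growth = 6908.92 / 6796.56 − 1 = 0.0165.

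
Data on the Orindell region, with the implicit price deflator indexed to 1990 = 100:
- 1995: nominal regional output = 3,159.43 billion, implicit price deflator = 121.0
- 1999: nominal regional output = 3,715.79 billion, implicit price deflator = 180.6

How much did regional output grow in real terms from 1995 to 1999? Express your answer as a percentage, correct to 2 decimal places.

-21.20%

Real regional output 1995 = 3159.43 / 1.210 = 2611.10.
Real regional output 1999 = 3715.79 / 1.806 = 2057.47.
Real growth = 2057.47 / 2611.10 − 1 = -0.2120.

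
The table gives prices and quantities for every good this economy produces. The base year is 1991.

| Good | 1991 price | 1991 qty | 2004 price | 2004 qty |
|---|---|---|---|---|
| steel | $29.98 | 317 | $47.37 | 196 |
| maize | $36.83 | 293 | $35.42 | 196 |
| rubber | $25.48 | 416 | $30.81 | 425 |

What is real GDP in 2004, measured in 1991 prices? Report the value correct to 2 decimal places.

$23923.76

Real GDP 2004 = Σ (p_1991 × q_2004) = 29.98·196 + 36.83·196 + 25.48·425 = 23923.76.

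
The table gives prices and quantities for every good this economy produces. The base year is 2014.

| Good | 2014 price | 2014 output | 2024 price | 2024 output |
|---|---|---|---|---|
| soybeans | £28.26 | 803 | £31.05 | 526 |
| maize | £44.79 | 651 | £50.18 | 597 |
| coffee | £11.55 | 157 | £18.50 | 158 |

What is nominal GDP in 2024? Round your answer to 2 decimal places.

Nominal GDP 2024 = Σ (p_2024 × q_2024) = 31.05·526 + 50.18·597 + 18.50·158 = 49212.76.

£49212.76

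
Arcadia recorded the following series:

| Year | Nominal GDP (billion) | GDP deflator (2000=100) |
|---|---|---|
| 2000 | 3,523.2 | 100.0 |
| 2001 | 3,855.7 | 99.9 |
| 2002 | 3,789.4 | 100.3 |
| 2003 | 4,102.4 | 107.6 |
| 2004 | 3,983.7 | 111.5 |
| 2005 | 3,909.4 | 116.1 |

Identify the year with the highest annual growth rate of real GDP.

2001: real = 3855.7/0.999 = 3859.56; growth vs 2000 (3523.20) = 9.55%.
2002: real = 3789.4/1.003 = 3778.07; growth vs 2001 (3859.56) = -2.11%.
2003: real = 4102.4/1.076 = 3812.64; growth vs 2002 (3778.07) = 0.92%.
2004: real = 3983.7/1.115 = 3572.83; growth vs 2003 (3812.64) = -6.29%.
2005: real = 3909.4/1.161 = 3367.27; growth vs 2004 (3572.83) = -5.75%.

2001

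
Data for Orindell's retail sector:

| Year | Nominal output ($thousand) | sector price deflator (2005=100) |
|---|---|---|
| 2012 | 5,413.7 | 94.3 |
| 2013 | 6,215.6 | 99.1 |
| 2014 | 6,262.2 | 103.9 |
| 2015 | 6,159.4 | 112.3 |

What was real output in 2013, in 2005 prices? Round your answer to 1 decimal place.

$6,272.0 thousand

Real output 2013 = 6215.6 / 0.991 = 6272.05.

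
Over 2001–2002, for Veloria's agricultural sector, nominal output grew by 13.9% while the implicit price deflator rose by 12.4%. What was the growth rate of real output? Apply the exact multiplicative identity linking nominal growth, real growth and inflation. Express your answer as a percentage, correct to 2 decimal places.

(1 + g_nom) = (1 + g_real)(1 + π), so g_real = 1.1390 / 1.1240 − 1 = 0.01335.

1.33%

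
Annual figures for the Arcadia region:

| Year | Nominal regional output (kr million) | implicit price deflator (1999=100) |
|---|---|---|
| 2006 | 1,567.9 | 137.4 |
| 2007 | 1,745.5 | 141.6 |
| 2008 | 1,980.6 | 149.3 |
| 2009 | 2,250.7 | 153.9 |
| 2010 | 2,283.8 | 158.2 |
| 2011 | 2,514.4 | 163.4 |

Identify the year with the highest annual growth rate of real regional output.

2007: real = 1745.5/1.416 = 1232.70; growth vs 2006 (1141.12) = 8.03%.
2008: real = 1980.6/1.493 = 1326.59; growth vs 2007 (1232.70) = 7.62%.
2009: real = 2250.7/1.539 = 1462.44; growth vs 2008 (1326.59) = 10.24%.
2010: real = 2283.8/1.582 = 1443.62; growth vs 2009 (1462.44) = -1.29%.
2011: real = 2514.4/1.634 = 1538.80; growth vs 2010 (1443.62) = 6.59%.

2009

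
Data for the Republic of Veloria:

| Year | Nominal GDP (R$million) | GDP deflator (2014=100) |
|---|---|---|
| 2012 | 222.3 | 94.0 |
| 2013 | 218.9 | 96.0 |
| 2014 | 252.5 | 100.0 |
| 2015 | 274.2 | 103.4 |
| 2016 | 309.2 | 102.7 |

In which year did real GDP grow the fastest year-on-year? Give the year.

2013: real = 218.9/0.960 = 228.02; growth vs 2012 (236.49) = -3.58%.
2014: real = 252.5/1.000 = 252.50; growth vs 2013 (228.02) = 10.74%.
2015: real = 274.2/1.034 = 265.18; growth vs 2014 (252.50) = 5.02%.
2016: real = 309.2/1.027 = 301.07; growth vs 2015 (265.18) = 13.53%.

2016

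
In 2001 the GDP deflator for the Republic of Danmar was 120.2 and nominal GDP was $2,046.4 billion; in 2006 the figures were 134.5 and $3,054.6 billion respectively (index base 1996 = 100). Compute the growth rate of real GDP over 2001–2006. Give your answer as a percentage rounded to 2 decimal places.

33.40%

Deflate each year: 2001 → 2046.4/1.202 = 1702.50; 2006 → 3054.6/1.345 = 2271.08.
So real GDP changed by 2271.08/1702.50 − 1 = 0.3340, i.e. 33.40%.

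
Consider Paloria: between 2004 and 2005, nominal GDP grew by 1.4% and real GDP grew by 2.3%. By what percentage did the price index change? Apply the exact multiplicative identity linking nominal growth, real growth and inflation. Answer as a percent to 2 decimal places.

-0.88%

(1 + g_nom) = (1 + g_real)(1 + π), so π = 1.0140 / 1.0230 − 1 = -0.00880.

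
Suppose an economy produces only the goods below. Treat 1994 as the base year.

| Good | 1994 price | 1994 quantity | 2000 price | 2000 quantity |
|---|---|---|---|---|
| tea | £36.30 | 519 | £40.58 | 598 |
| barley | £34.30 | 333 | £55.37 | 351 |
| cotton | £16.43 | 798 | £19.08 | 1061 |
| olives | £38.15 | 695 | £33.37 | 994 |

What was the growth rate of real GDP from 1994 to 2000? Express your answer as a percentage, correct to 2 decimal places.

27.49%

Real GDP 1994 = Nominal GDP 1994 = 36.30·519 + 34.30·333 + 16.43·798 + 38.15·695 = 69886.99.
Real GDP 2000 (at 1994 prices) = 36.30·598 + 34.30·351 + 16.43·1061 + 38.15·994 = 89100.03.
Real growth = 89100.03/69886.99 − 1 = 0.2749.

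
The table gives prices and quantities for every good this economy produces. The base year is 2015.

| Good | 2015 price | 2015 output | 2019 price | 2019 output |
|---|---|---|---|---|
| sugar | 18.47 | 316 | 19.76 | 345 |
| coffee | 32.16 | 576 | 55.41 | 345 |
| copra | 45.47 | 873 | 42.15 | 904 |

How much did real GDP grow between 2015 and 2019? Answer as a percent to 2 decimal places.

-8.56%

Real GDP 2015 = Nominal GDP 2015 = 18.47·316 + 32.16·576 + 45.47·873 = 64055.99.
Real GDP 2019 (at 2015 prices) = 18.47·345 + 32.16·345 + 45.47·904 = 58572.23.
Real growth = 58572.23/64055.99 − 1 = -0.0856.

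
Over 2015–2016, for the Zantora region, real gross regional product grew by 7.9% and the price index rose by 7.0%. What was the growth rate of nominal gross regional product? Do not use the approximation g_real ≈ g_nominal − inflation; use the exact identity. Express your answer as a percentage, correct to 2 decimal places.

15.45%

(1 + g_nom) = (1 + g_real)(1 + π) = 1.0790 × 1.0700 = 1.15453.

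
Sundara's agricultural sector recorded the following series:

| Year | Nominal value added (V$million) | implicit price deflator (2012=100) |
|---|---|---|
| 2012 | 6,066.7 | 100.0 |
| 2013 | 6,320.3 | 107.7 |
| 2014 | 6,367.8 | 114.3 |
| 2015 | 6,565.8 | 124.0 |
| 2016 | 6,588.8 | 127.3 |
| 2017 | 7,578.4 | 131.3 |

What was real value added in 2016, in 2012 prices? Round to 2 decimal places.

V$5,175.81 million

Real value added 2016 = 6588.8 / 1.273 = 5175.81.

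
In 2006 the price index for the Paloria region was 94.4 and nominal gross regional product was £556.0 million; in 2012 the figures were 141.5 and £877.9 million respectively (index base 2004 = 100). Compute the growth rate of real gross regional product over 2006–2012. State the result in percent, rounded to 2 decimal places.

5.34%

Real gross regional product 2006 = 556.0 / 0.944 = 588.98.
Real gross regional product 2012 = 877.9 / 1.415 = 620.42.
Real growth = 620.42 / 588.98 − 1 = 0.0534.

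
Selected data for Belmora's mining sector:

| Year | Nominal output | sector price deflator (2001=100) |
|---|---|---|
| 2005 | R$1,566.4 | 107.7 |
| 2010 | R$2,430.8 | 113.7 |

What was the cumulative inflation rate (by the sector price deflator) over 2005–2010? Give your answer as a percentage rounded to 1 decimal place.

5.6%

Price-level change = 113.7 / 107.7 − 1 = 0.0557.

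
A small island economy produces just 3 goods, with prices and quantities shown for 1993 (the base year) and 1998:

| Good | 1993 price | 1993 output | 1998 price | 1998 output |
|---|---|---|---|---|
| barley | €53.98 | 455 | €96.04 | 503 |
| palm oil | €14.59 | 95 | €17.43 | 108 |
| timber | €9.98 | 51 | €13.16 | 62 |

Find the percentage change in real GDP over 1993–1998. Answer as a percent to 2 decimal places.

Real GDP 1993 = Nominal GDP 1993 = 53.98·455 + 14.59·95 + 9.98·51 = 26455.93.
Real GDP 1998 (at 1993 prices) = 53.98·503 + 14.59·108 + 9.98·62 = 29346.42.
Real growth = 29346.42/26455.93 − 1 = 0.1093.

10.93%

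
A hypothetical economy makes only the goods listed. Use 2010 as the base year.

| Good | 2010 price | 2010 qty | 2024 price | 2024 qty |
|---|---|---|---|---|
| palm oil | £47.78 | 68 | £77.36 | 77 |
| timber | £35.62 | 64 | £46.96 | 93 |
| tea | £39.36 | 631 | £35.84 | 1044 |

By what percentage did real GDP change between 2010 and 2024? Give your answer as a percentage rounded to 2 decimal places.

58.35%

Real GDP 2010 = Nominal GDP 2010 = 47.78·68 + 35.62·64 + 39.36·631 = 30364.88.
Real GDP 2024 (at 2010 prices) = 47.78·77 + 35.62·93 + 39.36·1044 = 48083.56.
Real growth = 48083.56/30364.88 − 1 = 0.5835.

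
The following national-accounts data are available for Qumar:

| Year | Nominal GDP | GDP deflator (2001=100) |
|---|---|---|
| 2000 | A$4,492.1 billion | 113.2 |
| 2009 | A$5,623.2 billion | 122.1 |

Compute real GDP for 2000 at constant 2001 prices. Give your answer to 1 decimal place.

Real GDP = Nominal / (GDP deflator/100) = 4492.1 / 1.132 = 3968.29.

A$3,968.3 billion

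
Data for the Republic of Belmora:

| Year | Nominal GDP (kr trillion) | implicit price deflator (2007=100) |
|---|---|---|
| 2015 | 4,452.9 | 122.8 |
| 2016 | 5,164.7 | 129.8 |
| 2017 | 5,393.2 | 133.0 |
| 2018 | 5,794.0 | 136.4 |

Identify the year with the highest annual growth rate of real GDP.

2016: real = 5164.7/1.298 = 3978.97; growth vs 2015 (3626.14) = 9.73%.
2017: real = 5393.2/1.330 = 4055.04; growth vs 2016 (3978.97) = 1.91%.
2018: real = 5794.0/1.364 = 4247.80; growth vs 2017 (4055.04) = 4.75%.

2016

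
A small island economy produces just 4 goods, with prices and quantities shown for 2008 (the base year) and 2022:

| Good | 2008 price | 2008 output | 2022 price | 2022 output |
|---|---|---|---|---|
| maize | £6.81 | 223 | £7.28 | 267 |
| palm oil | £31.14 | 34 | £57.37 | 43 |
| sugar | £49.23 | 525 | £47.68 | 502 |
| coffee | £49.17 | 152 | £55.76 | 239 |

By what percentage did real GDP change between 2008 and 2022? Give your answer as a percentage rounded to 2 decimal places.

Real GDP 2008 = Nominal GDP 2008 = 6.81·223 + 31.14·34 + 49.23·525 + 49.17·152 = 35896.98.
Real GDP 2022 (at 2008 prices) = 6.81·267 + 31.14·43 + 49.23·502 + 49.17·239 = 39622.38.
Real growth = 39622.38/35896.98 − 1 = 0.1038.

10.38%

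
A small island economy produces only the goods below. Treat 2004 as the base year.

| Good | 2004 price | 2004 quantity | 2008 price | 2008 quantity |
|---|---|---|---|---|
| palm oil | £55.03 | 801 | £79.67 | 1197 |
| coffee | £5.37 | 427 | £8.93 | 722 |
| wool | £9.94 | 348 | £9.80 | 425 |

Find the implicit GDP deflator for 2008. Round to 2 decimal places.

Nominal GDP 2008 = 79.67·1197 + 8.93·722 + 9.80·425 = 105977.45.
Real GDP 2008 (at 2004 prices) = 55.03·1197 + 5.37·722 + 9.94·425 = 73972.55.
Deflator = Nominal/Real × 100 = 105977.45/73972.55 × 100 = 143.266.

143.27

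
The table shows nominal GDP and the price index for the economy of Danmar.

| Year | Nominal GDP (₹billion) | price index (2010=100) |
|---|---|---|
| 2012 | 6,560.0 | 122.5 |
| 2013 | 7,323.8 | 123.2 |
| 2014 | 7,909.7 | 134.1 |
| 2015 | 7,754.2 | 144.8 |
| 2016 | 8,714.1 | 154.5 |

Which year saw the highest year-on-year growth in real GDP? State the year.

2013: real = 7323.8/1.232 = 5944.64; growth vs 2012 (5355.10) = 11.01%.
2014: real = 7909.7/1.341 = 5898.36; growth vs 2013 (5944.64) = -0.78%.
2015: real = 7754.2/1.448 = 5355.11; growth vs 2014 (5898.36) = -9.21%.
2016: real = 8714.1/1.545 = 5640.19; growth vs 2015 (5355.11) = 5.32%.

2013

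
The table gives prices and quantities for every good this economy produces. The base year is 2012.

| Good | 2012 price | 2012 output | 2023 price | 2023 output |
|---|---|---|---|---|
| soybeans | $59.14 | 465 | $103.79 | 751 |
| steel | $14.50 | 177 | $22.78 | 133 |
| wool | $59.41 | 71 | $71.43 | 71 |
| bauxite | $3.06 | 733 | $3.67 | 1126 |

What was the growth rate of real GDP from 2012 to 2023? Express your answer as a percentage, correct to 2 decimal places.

47.85%

Real GDP 2012 = Nominal GDP 2012 = 59.14·465 + 14.50·177 + 59.41·71 + 3.06·733 = 36527.69.
Real GDP 2023 (at 2012 prices) = 59.14·751 + 14.50·133 + 59.41·71 + 3.06·1126 = 54006.31.
Real growth = 54006.31/36527.69 − 1 = 0.4785.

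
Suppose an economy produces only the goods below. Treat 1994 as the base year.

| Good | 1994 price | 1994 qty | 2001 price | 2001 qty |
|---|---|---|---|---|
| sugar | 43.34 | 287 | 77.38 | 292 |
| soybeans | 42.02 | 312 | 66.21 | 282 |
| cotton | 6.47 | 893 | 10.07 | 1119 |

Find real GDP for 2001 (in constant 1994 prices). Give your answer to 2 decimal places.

Real GDP 2001 = Σ (p_1994 × q_2001) = 43.34·292 + 42.02·282 + 6.47·1119 = 31744.85.

31744.85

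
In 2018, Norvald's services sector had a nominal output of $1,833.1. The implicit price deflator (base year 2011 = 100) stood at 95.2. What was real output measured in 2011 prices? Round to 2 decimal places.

$1,925.53

Real output = Nominal / (implicit price deflator/100) = 1833.1 / 0.952 = 1925.53.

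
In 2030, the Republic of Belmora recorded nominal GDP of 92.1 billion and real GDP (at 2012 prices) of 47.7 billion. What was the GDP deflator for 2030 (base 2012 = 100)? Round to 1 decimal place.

GDP deflator = (Nominal / Real) × 100 = 92.1 / 47.7 × 100 = 193.08.

193.1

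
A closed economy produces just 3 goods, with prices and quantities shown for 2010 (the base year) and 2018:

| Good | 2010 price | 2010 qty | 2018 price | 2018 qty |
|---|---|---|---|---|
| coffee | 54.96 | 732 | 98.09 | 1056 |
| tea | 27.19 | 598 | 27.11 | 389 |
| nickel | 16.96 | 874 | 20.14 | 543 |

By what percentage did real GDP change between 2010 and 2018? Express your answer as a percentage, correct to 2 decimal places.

Real GDP 2010 = Nominal GDP 2010 = 54.96·732 + 27.19·598 + 16.96·874 = 71313.38.
Real GDP 2018 (at 2010 prices) = 54.96·1056 + 27.19·389 + 16.96·543 = 77823.95.
Real growth = 77823.95/71313.38 − 1 = 0.0913.

9.13%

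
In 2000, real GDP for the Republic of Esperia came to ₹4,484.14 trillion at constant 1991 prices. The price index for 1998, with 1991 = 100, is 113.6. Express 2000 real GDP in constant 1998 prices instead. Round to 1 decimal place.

₹5,094.0 trillion

Real GDP in 1998 prices = Real GDP in 1991 prices × (P_1998/P_1991) = 4484.14 × 1.136 = 5093.98.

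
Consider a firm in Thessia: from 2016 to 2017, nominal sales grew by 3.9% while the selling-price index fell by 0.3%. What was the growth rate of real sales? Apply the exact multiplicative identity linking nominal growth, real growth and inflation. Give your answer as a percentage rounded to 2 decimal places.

(1 + g_nom) = (1 + g_real)(1 + π), so g_real = 1.0390 / 0.9970 − 1 = 0.04213.

4.21%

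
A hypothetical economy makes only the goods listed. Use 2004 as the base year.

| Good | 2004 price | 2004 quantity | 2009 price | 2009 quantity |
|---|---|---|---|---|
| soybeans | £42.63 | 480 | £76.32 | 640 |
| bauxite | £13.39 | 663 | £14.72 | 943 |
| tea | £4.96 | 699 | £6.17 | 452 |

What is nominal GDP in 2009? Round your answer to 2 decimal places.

£65514.60

Nominal GDP 2009 = Σ (p_2009 × q_2009) = 76.32·640 + 14.72·943 + 6.17·452 = 65514.60.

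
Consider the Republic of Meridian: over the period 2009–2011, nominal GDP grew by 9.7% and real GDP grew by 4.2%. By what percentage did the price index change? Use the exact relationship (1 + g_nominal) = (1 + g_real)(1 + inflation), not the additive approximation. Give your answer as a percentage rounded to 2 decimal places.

(1 + g_nom) = (1 + g_real)(1 + π), so π = 1.0970 / 1.0420 − 1 = 0.05278.

5.28%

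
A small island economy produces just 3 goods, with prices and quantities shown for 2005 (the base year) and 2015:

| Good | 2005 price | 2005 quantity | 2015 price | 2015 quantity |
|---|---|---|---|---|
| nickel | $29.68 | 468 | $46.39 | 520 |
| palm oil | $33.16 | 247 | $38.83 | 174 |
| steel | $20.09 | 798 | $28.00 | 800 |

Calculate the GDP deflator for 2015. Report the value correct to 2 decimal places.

142.93

Nominal GDP 2015 = 46.39·520 + 38.83·174 + 28.00·800 = 53279.22.
Real GDP 2015 (at 2005 prices) = 29.68·520 + 33.16·174 + 20.09·800 = 37275.44.
Deflator = Nominal/Real × 100 = 53279.22/37275.44 × 100 = 142.934.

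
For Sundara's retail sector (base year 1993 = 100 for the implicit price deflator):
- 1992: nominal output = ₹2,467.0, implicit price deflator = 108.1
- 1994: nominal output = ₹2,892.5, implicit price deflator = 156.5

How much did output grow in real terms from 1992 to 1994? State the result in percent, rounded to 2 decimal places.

Deflate each year: 1992 → 2467.0/1.081 = 2282.15; 1994 → 2892.5/1.565 = 1848.24.
So real output changed by 1848.24/2282.15 − 1 = -0.1901, i.e. -19.01%.

-19.01%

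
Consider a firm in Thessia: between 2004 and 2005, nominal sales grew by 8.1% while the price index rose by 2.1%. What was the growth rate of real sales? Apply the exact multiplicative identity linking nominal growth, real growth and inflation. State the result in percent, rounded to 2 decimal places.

5.88%

(1 + g_nom) = (1 + g_real)(1 + π), so g_real = 1.0810 / 1.0210 − 1 = 0.05877.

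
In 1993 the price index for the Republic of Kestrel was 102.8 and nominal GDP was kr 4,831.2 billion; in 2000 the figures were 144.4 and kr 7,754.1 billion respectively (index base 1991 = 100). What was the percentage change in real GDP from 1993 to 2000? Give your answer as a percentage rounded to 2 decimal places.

14.26%

Real GDP 1993 = 4831.2 / 1.028 = 4699.61.
Real GDP 2000 = 7754.1 / 1.444 = 5369.88.
Real growth = 5369.88 / 4699.61 − 1 = 0.1426.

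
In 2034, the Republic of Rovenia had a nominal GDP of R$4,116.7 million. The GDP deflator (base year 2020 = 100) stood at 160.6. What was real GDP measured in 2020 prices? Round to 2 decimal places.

Real GDP = Nominal / (GDP deflator/100) = 4116.7 / 1.606 = 2563.33.

R$2,563.33 million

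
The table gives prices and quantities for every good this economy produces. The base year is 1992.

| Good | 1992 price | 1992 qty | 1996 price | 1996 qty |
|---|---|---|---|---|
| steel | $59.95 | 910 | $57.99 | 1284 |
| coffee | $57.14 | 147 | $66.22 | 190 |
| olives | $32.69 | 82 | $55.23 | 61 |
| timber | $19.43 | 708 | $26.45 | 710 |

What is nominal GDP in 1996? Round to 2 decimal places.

$109189.49

Nominal GDP 1996 = Σ (p_1996 × q_1996) = 57.99·1284 + 66.22·190 + 55.23·61 + 26.45·710 = 109189.49.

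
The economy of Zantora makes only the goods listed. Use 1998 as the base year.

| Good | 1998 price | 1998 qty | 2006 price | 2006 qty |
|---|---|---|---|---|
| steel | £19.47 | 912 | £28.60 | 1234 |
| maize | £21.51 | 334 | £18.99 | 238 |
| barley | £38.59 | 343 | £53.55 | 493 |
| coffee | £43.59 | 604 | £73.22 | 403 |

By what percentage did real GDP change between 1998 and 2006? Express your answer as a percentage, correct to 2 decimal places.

Real GDP 1998 = Nominal GDP 1998 = 19.47·912 + 21.51·334 + 38.59·343 + 43.59·604 = 64505.71.
Real GDP 2006 (at 1998 prices) = 19.47·1234 + 21.51·238 + 38.59·493 + 43.59·403 = 65737.00.
Real growth = 65737.00/64505.71 − 1 = 0.0191.

1.91%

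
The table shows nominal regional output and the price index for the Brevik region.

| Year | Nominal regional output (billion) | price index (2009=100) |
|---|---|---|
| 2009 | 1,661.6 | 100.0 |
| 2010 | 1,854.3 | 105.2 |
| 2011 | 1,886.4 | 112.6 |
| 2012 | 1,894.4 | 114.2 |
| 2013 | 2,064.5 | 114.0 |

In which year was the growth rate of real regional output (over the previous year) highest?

2010: real = 1854.3/1.052 = 1762.64; growth vs 2009 (1661.60) = 6.08%.
2011: real = 1886.4/1.126 = 1675.31; growth vs 2010 (1762.64) = -4.95%.
2012: real = 1894.4/1.142 = 1658.84; growth vs 2011 (1675.31) = -0.98%.
2013: real = 2064.5/1.140 = 1810.96; growth vs 2012 (1658.84) = 9.17%.

2013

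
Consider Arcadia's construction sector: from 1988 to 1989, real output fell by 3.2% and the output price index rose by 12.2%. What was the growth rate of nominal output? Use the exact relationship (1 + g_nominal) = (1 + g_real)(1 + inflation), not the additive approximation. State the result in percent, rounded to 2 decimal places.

8.61%

(1 + g_nom) = (1 + g_real)(1 + π) = 0.9680 × 1.1220 = 1.08610.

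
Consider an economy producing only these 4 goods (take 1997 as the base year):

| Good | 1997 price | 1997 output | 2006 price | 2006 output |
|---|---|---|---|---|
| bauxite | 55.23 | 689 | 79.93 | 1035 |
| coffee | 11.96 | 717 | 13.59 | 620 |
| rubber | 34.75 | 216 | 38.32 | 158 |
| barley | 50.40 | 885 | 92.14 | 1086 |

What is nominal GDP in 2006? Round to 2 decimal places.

Nominal GDP 2006 = Σ (p_2006 × q_2006) = 79.93·1035 + 13.59·620 + 38.32·158 + 92.14·1086 = 197271.95.

197271.95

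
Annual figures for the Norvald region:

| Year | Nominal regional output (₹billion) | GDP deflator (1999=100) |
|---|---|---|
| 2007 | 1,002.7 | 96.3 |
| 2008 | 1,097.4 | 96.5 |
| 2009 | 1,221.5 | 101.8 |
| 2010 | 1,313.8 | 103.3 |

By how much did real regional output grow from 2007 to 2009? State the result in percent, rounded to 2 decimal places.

Real regional output 2007 = 1002.7/0.963 = 1041.23.
Real regional output 2009 = 1221.5/1.018 = 1199.90.
Change = 1199.90/1041.23 − 1 = 0.1524.

15.24%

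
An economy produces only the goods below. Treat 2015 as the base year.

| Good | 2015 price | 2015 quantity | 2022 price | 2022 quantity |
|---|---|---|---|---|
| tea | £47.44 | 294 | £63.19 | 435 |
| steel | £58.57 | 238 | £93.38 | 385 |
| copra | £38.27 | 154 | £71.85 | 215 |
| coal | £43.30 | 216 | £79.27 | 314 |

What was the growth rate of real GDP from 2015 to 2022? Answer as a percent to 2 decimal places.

50.72%

Real GDP 2015 = Nominal GDP 2015 = 47.44·294 + 58.57·238 + 38.27·154 + 43.30·216 = 43133.40.
Real GDP 2022 (at 2015 prices) = 47.44·435 + 58.57·385 + 38.27·215 + 43.30·314 = 65010.10.
Real growth = 65010.10/43133.40 − 1 = 0.5072.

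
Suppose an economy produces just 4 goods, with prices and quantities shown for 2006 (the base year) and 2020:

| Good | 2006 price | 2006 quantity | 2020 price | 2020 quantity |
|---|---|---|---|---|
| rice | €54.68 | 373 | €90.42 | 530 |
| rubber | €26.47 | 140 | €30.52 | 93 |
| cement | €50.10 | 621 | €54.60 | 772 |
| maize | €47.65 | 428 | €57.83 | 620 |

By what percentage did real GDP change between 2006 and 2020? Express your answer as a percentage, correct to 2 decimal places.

31.81%

Real GDP 2006 = Nominal GDP 2006 = 54.68·373 + 26.47·140 + 50.10·621 + 47.65·428 = 75607.74.
Real GDP 2020 (at 2006 prices) = 54.68·530 + 26.47·93 + 50.10·772 + 47.65·620 = 99662.31.
Real growth = 99662.31/75607.74 − 1 = 0.3181.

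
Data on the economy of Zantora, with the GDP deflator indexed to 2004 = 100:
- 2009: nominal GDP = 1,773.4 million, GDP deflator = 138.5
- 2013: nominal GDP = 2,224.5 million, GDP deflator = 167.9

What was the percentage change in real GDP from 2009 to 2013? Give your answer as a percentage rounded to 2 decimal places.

Deflate each year: 2009 → 1773.4/1.385 = 1280.43; 2013 → 2224.5/1.679 = 1324.90.
So real GDP changed by 1324.90/1280.43 − 1 = 0.0347, i.e. 3.47%.

3.47%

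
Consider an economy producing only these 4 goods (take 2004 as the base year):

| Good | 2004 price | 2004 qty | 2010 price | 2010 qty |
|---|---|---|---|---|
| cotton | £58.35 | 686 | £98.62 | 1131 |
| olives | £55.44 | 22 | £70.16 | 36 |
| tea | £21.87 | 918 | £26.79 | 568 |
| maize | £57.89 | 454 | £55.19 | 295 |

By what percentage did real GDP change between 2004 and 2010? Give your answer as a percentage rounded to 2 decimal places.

11.28%

Real GDP 2004 = Nominal GDP 2004 = 58.35·686 + 55.44·22 + 21.87·918 + 57.89·454 = 87606.50.
Real GDP 2010 (at 2004 prices) = 58.35·1131 + 55.44·36 + 21.87·568 + 57.89·295 = 97489.40.
Real growth = 97489.40/87606.50 − 1 = 0.1128.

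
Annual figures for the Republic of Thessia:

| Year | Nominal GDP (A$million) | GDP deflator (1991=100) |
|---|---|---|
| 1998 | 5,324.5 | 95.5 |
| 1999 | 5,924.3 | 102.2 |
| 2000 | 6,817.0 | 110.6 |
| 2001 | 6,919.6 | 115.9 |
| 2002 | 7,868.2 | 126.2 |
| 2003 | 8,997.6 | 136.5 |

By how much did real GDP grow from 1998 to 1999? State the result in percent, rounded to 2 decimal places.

Real GDP 1998 = 5324.5/0.955 = 5575.39.
Real GDP 1999 = 5924.3/1.022 = 5796.77.
Change = 5796.77/5575.39 − 1 = 0.0397.

3.97%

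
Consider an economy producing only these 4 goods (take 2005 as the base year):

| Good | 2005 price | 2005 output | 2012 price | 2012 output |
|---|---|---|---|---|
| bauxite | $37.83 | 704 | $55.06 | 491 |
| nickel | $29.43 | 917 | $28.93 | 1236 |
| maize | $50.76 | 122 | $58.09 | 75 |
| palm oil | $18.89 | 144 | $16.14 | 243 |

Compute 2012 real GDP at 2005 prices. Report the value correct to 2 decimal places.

Real GDP 2012 = Σ (p_2005 × q_2012) = 37.83·491 + 29.43·1236 + 50.76·75 + 18.89·243 = 63347.28.

$63347.28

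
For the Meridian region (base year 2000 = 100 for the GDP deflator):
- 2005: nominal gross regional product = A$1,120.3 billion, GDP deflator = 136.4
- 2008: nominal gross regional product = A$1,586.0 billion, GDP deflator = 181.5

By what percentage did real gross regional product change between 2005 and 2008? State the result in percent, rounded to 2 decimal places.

Deflate each year: 2005 → 1120.3/1.364 = 821.33; 2008 → 1586.0/1.815 = 873.83.
So real gross regional product changed by 873.83/821.33 − 1 = 0.0639, i.e. 6.39%.

6.39%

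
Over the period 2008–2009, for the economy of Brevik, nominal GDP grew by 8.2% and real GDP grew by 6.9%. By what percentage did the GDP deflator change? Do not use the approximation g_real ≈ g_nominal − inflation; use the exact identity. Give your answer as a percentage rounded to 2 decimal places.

1.22%

(1 + g_nom) = (1 + g_real)(1 + π), so π = 1.0820 / 1.0690 − 1 = 0.01216.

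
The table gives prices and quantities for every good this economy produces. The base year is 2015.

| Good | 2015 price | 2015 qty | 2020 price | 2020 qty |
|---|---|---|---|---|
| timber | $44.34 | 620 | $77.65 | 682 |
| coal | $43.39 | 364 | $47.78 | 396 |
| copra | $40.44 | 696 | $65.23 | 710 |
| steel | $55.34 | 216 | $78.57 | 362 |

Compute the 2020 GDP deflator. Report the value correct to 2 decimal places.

152.48

Nominal GDP 2020 = 77.65·682 + 47.78·396 + 65.23·710 + 78.57·362 = 146633.82.
Real GDP 2020 (at 2015 prices) = 44.34·682 + 43.39·396 + 40.44·710 + 55.34·362 = 96167.80.
Deflator = Nominal/Real × 100 = 146633.82/96167.80 × 100 = 152.477.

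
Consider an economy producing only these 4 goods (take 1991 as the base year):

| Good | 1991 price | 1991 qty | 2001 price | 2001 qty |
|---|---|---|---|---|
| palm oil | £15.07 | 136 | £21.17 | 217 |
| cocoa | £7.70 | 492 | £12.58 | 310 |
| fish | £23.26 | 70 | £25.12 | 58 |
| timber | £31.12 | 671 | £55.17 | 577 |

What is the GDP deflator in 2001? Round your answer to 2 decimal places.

167.39

Nominal GDP 2001 = 21.17·217 + 12.58·310 + 25.12·58 + 55.17·577 = 41783.74.
Real GDP 2001 (at 1991 prices) = 15.07·217 + 7.70·310 + 23.26·58 + 31.12·577 = 24962.51.
Deflator = Nominal/Real × 100 = 41783.74/24962.51 × 100 = 167.386.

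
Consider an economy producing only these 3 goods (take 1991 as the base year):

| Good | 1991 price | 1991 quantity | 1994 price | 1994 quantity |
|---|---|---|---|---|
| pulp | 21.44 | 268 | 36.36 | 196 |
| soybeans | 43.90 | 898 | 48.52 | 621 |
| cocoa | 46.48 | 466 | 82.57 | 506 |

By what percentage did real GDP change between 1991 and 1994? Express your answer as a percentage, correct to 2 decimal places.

Real GDP 1991 = Nominal GDP 1991 = 21.44·268 + 43.90·898 + 46.48·466 = 66827.80.
Real GDP 1994 (at 1991 prices) = 21.44·196 + 43.90·621 + 46.48·506 = 54983.02.
Real growth = 54983.02/66827.80 − 1 = -0.1772.

-17.72%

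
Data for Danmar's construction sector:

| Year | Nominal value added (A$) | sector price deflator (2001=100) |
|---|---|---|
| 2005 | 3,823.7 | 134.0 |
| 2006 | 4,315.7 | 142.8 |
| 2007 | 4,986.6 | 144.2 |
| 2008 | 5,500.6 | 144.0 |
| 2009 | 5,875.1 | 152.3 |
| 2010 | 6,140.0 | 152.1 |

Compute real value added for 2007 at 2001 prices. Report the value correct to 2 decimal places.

Real value added 2007 = 4986.6 / 1.442 = 3458.11.

A$3,458.11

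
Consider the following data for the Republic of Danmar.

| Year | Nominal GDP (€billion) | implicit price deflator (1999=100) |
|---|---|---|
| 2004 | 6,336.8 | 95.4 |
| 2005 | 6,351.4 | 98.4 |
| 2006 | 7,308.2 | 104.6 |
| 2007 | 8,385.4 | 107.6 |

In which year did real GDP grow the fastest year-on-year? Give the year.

2007

2005: real = 6351.4/0.984 = 6454.67; growth vs 2004 (6642.35) = -2.83%.
2006: real = 7308.2/1.046 = 6986.81; growth vs 2005 (6454.67) = 8.24%.
2007: real = 8385.4/1.076 = 7793.12; growth vs 2006 (6986.81) = 11.54%.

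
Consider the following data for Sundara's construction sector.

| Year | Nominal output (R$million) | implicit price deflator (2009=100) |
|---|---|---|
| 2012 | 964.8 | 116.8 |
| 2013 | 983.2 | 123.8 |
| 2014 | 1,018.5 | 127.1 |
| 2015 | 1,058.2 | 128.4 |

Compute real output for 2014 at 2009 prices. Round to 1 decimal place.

R$801.3 million

Real output 2014 = 1018.5 / 1.271 = 801.34.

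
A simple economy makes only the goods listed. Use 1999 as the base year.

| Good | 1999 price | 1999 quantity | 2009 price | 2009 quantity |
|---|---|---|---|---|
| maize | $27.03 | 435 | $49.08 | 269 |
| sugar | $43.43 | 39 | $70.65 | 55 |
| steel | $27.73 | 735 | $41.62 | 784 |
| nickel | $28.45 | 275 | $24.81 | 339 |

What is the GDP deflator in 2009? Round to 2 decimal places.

141.62

Nominal GDP 2009 = 49.08·269 + 70.65·55 + 41.62·784 + 24.81·339 = 58128.94.
Real GDP 2009 (at 1999 prices) = 27.03·269 + 43.43·55 + 27.73·784 + 28.45·339 = 41044.59.
Deflator = Nominal/Real × 100 = 58128.94/41044.59 × 100 = 141.624.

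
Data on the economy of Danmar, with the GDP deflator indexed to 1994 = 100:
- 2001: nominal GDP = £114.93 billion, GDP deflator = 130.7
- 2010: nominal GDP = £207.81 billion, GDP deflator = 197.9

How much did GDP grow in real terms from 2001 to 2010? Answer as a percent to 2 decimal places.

Real GDP 2001 = 114.93 / 1.307 = 87.93.
Real GDP 2010 = 207.81 / 1.979 = 105.01.
Real growth = 105.01 / 87.93 − 1 = 0.1942.

19.42%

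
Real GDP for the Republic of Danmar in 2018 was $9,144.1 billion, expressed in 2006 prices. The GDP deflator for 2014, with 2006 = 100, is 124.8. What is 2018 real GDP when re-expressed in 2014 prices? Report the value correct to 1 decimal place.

$11,411.8 billion

Real GDP in 2014 prices = Real GDP in 2006 prices × (P_2014/P_2006) = 9144.1 × 1.248 = 11411.84.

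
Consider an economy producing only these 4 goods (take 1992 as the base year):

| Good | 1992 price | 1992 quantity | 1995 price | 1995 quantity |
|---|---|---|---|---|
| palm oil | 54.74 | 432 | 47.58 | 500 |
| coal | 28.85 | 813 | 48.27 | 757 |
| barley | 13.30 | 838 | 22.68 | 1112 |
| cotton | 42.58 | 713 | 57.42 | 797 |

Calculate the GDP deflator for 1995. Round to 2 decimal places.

Nominal GDP 1995 = 47.58·500 + 48.27·757 + 22.68·1112 + 57.42·797 = 131314.29.
Real GDP 1995 (at 1992 prices) = 54.74·500 + 28.85·757 + 13.30·1112 + 42.58·797 = 97935.31.
Deflator = Nominal/Real × 100 = 131314.29/97935.31 × 100 = 134.083.

134.08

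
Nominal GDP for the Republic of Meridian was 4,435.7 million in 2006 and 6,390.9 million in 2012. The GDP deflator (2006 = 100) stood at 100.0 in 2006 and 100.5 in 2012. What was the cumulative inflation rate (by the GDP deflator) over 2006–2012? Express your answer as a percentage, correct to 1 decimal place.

Price-level change = 100.5 / 100.0 − 1 = 0.0050.

0.5%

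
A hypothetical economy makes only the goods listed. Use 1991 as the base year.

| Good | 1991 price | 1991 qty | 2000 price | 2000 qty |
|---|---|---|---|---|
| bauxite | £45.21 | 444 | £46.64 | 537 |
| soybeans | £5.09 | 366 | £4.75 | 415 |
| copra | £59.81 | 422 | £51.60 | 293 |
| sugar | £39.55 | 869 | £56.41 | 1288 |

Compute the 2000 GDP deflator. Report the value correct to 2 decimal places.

121.02

Nominal GDP 2000 = 46.64·537 + 4.75·415 + 51.60·293 + 56.41·1288 = 114791.81.
Real GDP 2000 (at 1991 prices) = 45.21·537 + 5.09·415 + 59.81·293 + 39.55·1288 = 94854.85.
Deflator = Nominal/Real × 100 = 114791.81/94854.85 × 100 = 121.018.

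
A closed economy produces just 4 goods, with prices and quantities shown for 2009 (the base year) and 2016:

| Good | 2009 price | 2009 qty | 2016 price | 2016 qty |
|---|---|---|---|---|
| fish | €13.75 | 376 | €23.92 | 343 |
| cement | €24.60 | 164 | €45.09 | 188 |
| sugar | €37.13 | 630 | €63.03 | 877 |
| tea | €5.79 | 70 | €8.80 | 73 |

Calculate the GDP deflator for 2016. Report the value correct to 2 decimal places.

Nominal GDP 2016 = 23.92·343 + 45.09·188 + 63.03·877 + 8.80·73 = 72601.19.
Real GDP 2016 (at 2009 prices) = 13.75·343 + 24.60·188 + 37.13·877 + 5.79·73 = 42326.73.
Deflator = Nominal/Real × 100 = 72601.19/42326.73 × 100 = 171.526.

171.53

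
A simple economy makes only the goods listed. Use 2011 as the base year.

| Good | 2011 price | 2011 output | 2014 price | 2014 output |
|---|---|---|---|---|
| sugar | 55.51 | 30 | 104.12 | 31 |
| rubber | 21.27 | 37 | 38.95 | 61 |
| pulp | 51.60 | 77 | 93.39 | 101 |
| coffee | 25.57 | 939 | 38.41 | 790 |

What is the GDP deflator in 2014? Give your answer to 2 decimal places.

Nominal GDP 2014 = 104.12·31 + 38.95·61 + 93.39·101 + 38.41·790 = 45379.96.
Real GDP 2014 (at 2011 prices) = 55.51·31 + 21.27·61 + 51.60·101 + 25.57·790 = 28430.18.
Deflator = Nominal/Real × 100 = 45379.96/28430.18 × 100 = 159.619.

159.62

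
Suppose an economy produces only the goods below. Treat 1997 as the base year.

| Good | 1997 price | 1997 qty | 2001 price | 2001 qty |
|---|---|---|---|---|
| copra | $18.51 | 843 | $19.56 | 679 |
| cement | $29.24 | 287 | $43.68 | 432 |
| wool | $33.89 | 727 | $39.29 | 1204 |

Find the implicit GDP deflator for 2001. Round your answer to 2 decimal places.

120.38

Nominal GDP 2001 = 19.56·679 + 43.68·432 + 39.29·1204 = 79456.16.
Real GDP 2001 (at 1997 prices) = 18.51·679 + 29.24·432 + 33.89·1204 = 66003.53.
Deflator = Nominal/Real × 100 = 79456.16/66003.53 × 100 = 120.382.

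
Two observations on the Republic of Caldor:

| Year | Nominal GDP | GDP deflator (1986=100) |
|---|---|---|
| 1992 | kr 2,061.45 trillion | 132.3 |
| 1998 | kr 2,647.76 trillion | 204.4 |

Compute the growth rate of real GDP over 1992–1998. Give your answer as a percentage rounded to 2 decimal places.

-16.86%

Real GDP 1992 = 2061.45 / 1.323 = 1558.16.
Real GDP 1998 = 2647.76 / 2.044 = 1295.38.
Real growth = 1295.38 / 1558.16 − 1 = -0.1686.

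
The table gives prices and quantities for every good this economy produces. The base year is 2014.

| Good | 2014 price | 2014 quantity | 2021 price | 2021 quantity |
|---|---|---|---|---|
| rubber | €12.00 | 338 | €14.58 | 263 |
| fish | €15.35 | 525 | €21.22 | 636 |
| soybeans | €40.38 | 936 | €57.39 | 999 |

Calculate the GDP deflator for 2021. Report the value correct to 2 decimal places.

140.19

Nominal GDP 2021 = 14.58·263 + 21.22·636 + 57.39·999 = 74663.07.
Real GDP 2021 (at 2014 prices) = 12.00·263 + 15.35·636 + 40.38·999 = 53258.22.
Deflator = Nominal/Real × 100 = 74663.07/53258.22 × 100 = 140.191.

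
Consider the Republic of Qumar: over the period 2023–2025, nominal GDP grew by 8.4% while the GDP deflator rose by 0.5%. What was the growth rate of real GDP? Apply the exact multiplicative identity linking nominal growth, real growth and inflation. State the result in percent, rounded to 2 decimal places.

(1 + g_nom) = (1 + g_real)(1 + π), so g_real = 1.0840 / 1.0050 − 1 = 0.07861.

7.86%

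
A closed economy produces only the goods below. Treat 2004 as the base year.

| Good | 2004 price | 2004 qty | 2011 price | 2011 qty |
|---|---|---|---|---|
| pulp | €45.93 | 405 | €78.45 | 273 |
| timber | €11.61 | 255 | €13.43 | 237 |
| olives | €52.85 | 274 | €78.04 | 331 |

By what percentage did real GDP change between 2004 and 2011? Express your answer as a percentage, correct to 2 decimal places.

-9.04%

Real GDP 2004 = Nominal GDP 2004 = 45.93·405 + 11.61·255 + 52.85·274 = 36043.10.
Real GDP 2011 (at 2004 prices) = 45.93·273 + 11.61·237 + 52.85·331 = 32783.81.
Real growth = 32783.81/36043.10 − 1 = -0.0904.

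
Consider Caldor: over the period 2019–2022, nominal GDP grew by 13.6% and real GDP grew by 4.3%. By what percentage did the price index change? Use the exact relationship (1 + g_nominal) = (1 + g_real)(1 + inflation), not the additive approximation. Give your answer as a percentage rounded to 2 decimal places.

(1 + g_nom) = (1 + g_real)(1 + π), so π = 1.1360 / 1.0430 − 1 = 0.08917.

8.92%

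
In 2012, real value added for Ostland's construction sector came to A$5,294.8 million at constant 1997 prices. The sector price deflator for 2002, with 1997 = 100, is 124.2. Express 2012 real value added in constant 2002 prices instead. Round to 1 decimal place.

A$6,576.1 million

Real value added in 2002 prices = Real value added in 1997 prices × (P_2002/P_1997) = 5294.8 × 1.242 = 6576.14.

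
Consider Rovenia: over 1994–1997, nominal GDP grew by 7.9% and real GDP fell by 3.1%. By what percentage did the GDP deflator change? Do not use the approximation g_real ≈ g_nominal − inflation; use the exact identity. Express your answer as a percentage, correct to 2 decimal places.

(1 + g_nom) = (1 + g_real)(1 + π), so π = 1.0790 / 0.9690 − 1 = 0.11352.

11.35%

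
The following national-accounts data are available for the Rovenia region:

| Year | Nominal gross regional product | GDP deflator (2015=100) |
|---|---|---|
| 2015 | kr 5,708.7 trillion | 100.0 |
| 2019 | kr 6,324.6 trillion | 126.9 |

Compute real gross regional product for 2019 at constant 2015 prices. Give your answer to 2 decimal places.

kr 4,983.92 trillion

Real gross regional product = Nominal / (GDP deflator/100) = 6324.6 / 1.269 = 4983.92.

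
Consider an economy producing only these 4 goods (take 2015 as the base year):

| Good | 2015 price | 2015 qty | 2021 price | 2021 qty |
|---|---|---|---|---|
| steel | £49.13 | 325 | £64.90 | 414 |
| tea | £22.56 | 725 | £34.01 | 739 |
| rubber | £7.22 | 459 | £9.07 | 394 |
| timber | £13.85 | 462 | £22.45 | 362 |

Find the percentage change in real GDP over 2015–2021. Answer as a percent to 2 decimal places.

Real GDP 2015 = Nominal GDP 2015 = 49.13·325 + 22.56·725 + 7.22·459 + 13.85·462 = 42035.93.
Real GDP 2021 (at 2015 prices) = 49.13·414 + 22.56·739 + 7.22·394 + 13.85·362 = 44870.04.
Real growth = 44870.04/42035.93 − 1 = 0.0674.

6.74%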